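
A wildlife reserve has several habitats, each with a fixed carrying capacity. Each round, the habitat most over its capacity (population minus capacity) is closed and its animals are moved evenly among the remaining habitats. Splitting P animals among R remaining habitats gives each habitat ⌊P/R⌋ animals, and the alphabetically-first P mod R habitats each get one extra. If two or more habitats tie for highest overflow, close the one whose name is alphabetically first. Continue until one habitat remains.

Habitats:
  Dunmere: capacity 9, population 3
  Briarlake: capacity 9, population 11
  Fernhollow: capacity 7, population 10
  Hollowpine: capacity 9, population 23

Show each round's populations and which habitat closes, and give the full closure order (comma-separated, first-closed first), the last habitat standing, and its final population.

Closure order: Hollowpine, Briarlake, Fernhollow
Last habitat: Dunmere with 47 animals

Round 1: Briarlake=11 Dunmere=3 Fernhollow=10 Hollowpine=23 → close Hollowpine (overflow 14)
  23÷3 = 7 each, +1 to first 2
Round 2: Briarlake=19 Dunmere=11 Fernhollow=17 → close Briarlake (overflow 10)
  19÷2 = 9 each, +1 to first 1
Round 3: Dunmere=21 Fernhollow=26 → close Fernhollow (overflow 19)
  26÷1 = 26 each, +1 to first 0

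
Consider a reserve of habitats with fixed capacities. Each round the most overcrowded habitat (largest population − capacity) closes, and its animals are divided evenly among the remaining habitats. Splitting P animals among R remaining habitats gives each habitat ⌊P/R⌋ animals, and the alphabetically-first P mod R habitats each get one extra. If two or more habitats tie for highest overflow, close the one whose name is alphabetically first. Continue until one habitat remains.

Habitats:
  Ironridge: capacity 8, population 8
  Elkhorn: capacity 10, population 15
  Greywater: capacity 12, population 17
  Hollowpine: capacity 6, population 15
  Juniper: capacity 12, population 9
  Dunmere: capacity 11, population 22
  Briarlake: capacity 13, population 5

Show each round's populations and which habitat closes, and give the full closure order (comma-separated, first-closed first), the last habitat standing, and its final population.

Round 1: Briarlake=5 Dunmere=22 Elkhorn=15 Greywater=17 Hollowpine=15 Ironridge=8 Juniper=9 → close Dunmere (overflow 11)
  22÷6 = 3 each, +1 to first 4
Round 2: Briarlake=9 Elkhorn=19 Greywater=21 Hollowpine=19 Ironridge=11 Juniper=12 → close Hollowpine (overflow 13)
  19÷5 = 3 each, +1 to first 4
Round 3: Briarlake=13 Elkhorn=23 Greywater=25 Ironridge=15 Juniper=15 → close Elkhorn (overflow 13)
  23÷4 = 5 each, +1 to first 3
Round 4: Briarlake=19 Greywater=31 Ironridge=21 Juniper=20 → close Greywater (overflow 19)
  31÷3 = 10 each, +1 to first 1
Round 5: Briarlake=30 Ironridge=31 Juniper=30 → close Ironridge (overflow 23)
  31÷2 = 15 each, +1 to first 1
Round 6: Briarlake=46 Juniper=45 → close Briarlake (overflow 33)
  46÷1 = 46 each, +1 to first 0

Closure order: Dunmere, Hollowpine, Elkhorn, Greywater, Ironridge, Briarlake
Last habitat: Juniper with 91 animals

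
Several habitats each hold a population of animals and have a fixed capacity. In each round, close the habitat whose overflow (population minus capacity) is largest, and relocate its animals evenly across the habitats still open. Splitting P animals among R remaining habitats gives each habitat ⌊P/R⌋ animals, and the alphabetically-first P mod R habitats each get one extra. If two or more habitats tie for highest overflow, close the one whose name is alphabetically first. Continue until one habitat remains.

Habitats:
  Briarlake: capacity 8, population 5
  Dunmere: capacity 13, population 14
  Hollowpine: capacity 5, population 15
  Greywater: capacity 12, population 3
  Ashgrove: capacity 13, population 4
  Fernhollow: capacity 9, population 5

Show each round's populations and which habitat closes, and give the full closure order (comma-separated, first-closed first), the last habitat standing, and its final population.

Closure order: Hollowpine, Dunmere, Briarlake, Fernhollow, Ashgrove
Last habitat: Greywater with 46 animals

Round 1: Ashgrove=4 Briarlake=5 Dunmere=14 Fernhollow=5 Greywater=3 Hollowpine=15 → close Hollowpine (overflow 10)
  15÷5 = 3 each, +1 to first 0
Round 2: Ashgrove=7 Briarlake=8 Dunmere=17 Fernhollow=8 Greywater=6 → close Dunmere (overflow 4)
  17÷4 = 4 each, +1 to first 1
Round 3: Ashgrove=12 Briarlake=12 Fernhollow=12 Greywater=10 → close Briarlake (overflow 4)
  12÷3 = 4 each, +1 to first 0
Round 4: Ashgrove=16 Fernhollow=16 Greywater=14 → close Fernhollow (overflow 7)
  16÷2 = 8 each, +1 to first 0
Round 5: Ashgrove=24 Greywater=22 → close Ashgrove (overflow 11)
  24÷1 = 24 each, +1 to first 0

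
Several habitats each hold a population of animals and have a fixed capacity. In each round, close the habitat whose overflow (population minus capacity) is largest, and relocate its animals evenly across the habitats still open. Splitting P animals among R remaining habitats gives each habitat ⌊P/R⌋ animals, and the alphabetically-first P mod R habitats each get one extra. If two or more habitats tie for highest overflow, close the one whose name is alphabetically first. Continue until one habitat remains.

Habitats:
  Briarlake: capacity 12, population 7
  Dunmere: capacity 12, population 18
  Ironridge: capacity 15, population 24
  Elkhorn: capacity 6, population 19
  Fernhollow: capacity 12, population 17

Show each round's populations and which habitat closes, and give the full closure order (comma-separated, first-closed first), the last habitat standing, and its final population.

Closure order: Elkhorn, Ironridge, Dunmere, Fernhollow
Last habitat: Briarlake with 85 animals

Round 1: Briarlake=7 Dunmere=18 Elkhorn=19 Fernhollow=17 Ironridge=24 → close Elkhorn (overflow 13)
  19÷4 = 4 each, +1 to first 3
Round 2: Briarlake=12 Dunmere=23 Fernhollow=22 Ironridge=28 → close Ironridge (overflow 13)
  28÷3 = 9 each, +1 to first 1
Round 3: Briarlake=22 Dunmere=32 Fernhollow=31 → close Dunmere (overflow 20)
  32÷2 = 16 each, +1 to first 0
Round 4: Briarlake=38 Fernhollow=47 → close Fernhollow (overflow 35)
  47÷1 = 47 each, +1 to first 0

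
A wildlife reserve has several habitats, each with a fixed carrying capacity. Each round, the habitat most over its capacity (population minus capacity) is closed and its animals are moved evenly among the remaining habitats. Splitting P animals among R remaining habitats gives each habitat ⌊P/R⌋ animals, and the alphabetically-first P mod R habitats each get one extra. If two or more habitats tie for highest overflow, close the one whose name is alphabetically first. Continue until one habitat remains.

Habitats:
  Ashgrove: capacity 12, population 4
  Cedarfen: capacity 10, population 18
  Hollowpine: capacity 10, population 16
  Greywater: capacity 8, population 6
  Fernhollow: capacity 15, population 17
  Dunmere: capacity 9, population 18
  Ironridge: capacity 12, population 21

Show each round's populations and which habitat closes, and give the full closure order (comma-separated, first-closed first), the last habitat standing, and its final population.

Round 1: Ashgrove=4 Cedarfen=18 Dunmere=18 Fernhollow=17 Greywater=6 Hollowpine=16 Ironridge=21 → close Dunmere (overflow 9)
  18÷6 = 3 each, +1 to first 0
Round 2: Ashgrove=7 Cedarfen=21 Fernhollow=20 Greywater=9 Hollowpine=19 Ironridge=24 → close Ironridge (overflow 12)
  24÷5 = 4 each, +1 to first 4
Round 3: Ashgrove=12 Cedarfen=26 Fernhollow=25 Greywater=14 Hollowpine=23 → close Cedarfen (overflow 16)
  26÷4 = 6 each, +1 to first 2
Round 4: Ashgrove=19 Fernhollow=32 Greywater=20 Hollowpine=29 → close Hollowpine (overflow 19)
  29÷3 = 9 each, +1 to first 2
Round 5: Ashgrove=29 Fernhollow=42 Greywater=29 → close Fernhollow (overflow 27)
  42÷2 = 21 each, +1 to first 0
Round 6: Ashgrove=50 Greywater=50 → close Greywater (overflow 42)
  50÷1 = 50 each, +1 to first 0

Closure order: Dunmere, Ironridge, Cedarfen, Hollowpine, Fernhollow, Greywater
Last habitat: Ashgrove with 100 animals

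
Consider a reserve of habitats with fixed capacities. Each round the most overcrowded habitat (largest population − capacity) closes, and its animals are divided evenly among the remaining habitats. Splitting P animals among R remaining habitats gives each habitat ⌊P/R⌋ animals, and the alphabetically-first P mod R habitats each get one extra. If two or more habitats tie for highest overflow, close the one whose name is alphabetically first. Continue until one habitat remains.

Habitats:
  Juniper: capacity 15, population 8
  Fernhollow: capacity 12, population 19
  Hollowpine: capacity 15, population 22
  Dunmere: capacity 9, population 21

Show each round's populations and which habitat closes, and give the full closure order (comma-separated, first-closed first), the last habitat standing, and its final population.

Round 1: Dunmere=21 Fernhollow=19 Hollowpine=22 Juniper=8 → close Dunmere (overflow 12)
  21÷3 = 7 each, +1 to first 0
Round 2: Fernhollow=26 Hollowpine=29 Juniper=15 → close Fernhollow (overflow 14)
  26÷2 = 13 each, +1 to first 0
Round 3: Hollowpine=42 Juniper=28 → close Hollowpine (overflow 27)
  42÷1 = 42 each, +1 to first 0

Closure order: Dunmere, Fernhollow, Hollowpine
Last habitat: Juniper with 70 animals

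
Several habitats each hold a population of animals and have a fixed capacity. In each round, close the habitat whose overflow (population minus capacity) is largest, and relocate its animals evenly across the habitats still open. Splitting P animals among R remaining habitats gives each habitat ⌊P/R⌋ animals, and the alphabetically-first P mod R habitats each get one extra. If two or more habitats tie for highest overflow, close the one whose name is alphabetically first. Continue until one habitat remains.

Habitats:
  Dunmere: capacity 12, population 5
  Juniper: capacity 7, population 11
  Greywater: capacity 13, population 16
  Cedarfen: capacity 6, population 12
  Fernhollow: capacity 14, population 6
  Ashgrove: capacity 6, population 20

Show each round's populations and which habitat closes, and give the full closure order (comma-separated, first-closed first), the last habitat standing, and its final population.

Closure order: Ashgrove, Cedarfen, Juniper, Greywater, Dunmere
Last habitat: Fernhollow with 70 animals

Round 1: Ashgrove=20 Cedarfen=12 Dunmere=5 Fernhollow=6 Greywater=16 Juniper=11 → close Ashgrove (overflow 14)
  20÷5 = 4 each, +1 to first 0
Round 2: Cedarfen=16 Dunmere=9 Fernhollow=10 Greywater=20 Juniper=15 → close Cedarfen (overflow 10)
  16÷4 = 4 each, +1 to first 0
Round 3: Dunmere=13 Fernhollow=14 Greywater=24 Juniper=19 → close Juniper (overflow 12)
  19÷3 = 6 each, +1 to first 1
Round 4: Dunmere=20 Fernhollow=20 Greywater=30 → close Greywater (overflow 17)
  30÷2 = 15 each, +1 to first 0
Round 5: Dunmere=35 Fernhollow=35 → close Dunmere (overflow 23)
  35÷1 = 35 each, +1 to first 0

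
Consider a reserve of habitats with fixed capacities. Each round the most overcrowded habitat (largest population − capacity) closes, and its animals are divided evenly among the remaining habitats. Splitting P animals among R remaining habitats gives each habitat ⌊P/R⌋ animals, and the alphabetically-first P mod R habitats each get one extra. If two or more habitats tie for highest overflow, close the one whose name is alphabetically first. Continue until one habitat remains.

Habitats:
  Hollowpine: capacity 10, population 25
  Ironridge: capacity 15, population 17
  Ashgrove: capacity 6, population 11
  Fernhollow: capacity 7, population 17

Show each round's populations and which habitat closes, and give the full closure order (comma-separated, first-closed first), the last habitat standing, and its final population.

Closure order: Hollowpine, Fernhollow, Ashgrove
Last habitat: Ironridge with 70 animals

Round 1: Ashgrove=11 Fernhollow=17 Hollowpine=25 Ironridge=17 → close Hollowpine (overflow 15)
  25÷3 = 8 each, +1 to first 1
Round 2: Ashgrove=20 Fernhollow=25 Ironridge=25 → close Fernhollow (overflow 18)
  25÷2 = 12 each, +1 to first 1
Round 3: Ashgrove=33 Ironridge=37 → close Ashgrove (overflow 27)
  33÷1 = 33 each, +1 to first 0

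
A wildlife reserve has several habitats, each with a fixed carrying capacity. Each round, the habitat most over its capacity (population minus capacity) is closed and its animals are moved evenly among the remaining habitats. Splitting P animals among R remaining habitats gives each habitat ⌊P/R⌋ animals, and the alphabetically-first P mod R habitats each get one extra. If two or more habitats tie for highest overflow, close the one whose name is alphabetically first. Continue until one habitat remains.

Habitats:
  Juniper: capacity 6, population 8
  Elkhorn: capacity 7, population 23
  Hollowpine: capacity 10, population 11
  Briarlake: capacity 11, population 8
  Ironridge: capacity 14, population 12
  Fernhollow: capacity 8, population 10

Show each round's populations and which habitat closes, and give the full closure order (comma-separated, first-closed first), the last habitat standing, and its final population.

Round 1: Briarlake=8 Elkhorn=23 Fernhollow=10 Hollowpine=11 Ironridge=12 Juniper=8 → close Elkhorn (overflow 16)
  23÷5 = 4 each, +1 to first 3
Round 2: Briarlake=13 Fernhollow=15 Hollowpine=16 Ironridge=16 Juniper=12 → close Fernhollow (overflow 7)
  15÷4 = 3 each, +1 to first 3
Round 3: Briarlake=17 Hollowpine=20 Ironridge=20 Juniper=15 → close Hollowpine (overflow 10)
  20÷3 = 6 each, +1 to first 2
Round 4: Briarlake=24 Ironridge=27 Juniper=21 → close Juniper (overflow 15)
  21÷2 = 10 each, +1 to first 1
Round 5: Briarlake=35 Ironridge=37 → close Briarlake (overflow 24)
  35÷1 = 35 each, +1 to first 0

Closure order: Elkhorn, Fernhollow, Hollowpine, Juniper, Briarlake
Last habitat: Ironridge with 72 animals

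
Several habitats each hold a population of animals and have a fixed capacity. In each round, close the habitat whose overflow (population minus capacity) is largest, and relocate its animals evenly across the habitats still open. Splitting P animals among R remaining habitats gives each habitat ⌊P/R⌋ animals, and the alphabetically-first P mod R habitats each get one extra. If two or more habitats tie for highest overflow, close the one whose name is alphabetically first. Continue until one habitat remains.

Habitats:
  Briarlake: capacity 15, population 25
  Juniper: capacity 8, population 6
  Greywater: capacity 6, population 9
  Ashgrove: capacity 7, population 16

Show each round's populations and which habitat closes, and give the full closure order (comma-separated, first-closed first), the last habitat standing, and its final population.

Round 1: Ashgrove=16 Briarlake=25 Greywater=9 Juniper=6 → close Briarlake (overflow 10)
  25÷3 = 8 each, +1 to first 1
Round 2: Ashgrove=25 Greywater=17 Juniper=14 → close Ashgrove (overflow 18)
  25÷2 = 12 each, +1 to first 1
Round 3: Greywater=30 Juniper=26 → close Greywater (overflow 24)
  30÷1 = 30 each, +1 to first 0

Closure order: Briarlake, Ashgrove, Greywater
Last habitat: Juniper with 56 animals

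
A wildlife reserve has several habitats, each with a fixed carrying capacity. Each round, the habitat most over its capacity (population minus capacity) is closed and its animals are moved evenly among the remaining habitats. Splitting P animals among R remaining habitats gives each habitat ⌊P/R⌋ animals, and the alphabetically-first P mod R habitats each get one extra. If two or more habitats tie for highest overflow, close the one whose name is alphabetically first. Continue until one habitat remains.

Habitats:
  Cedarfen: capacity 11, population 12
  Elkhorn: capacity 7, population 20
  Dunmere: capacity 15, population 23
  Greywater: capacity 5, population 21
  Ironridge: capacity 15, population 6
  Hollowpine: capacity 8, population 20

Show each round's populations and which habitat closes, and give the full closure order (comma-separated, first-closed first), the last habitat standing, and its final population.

Round 1: Cedarfen=12 Dunmere=23 Elkhorn=20 Greywater=21 Hollowpine=20 Ironridge=6 → close Greywater (overflow 16)
  21÷5 = 4 each, +1 to first 1
Round 2: Cedarfen=17 Dunmere=27 Elkhorn=24 Hollowpine=24 Ironridge=10 → close Elkhorn (overflow 17)
  24÷4 = 6 each, +1 to first 0
Round 3: Cedarfen=23 Dunmere=33 Hollowpine=30 Ironridge=16 → close Hollowpine (overflow 22)
  30÷3 = 10 each, +1 to first 0
Round 4: Cedarfen=33 Dunmere=43 Ironridge=26 → close Dunmere (overflow 28)
  43÷2 = 21 each, +1 to first 1
Round 5: Cedarfen=55 Ironridge=47 → close Cedarfen (overflow 44)
  55÷1 = 55 each, +1 to first 0

Closure order: Greywater, Elkhorn, Hollowpine, Dunmere, Cedarfen
Last habitat: Ironridge with 102 animals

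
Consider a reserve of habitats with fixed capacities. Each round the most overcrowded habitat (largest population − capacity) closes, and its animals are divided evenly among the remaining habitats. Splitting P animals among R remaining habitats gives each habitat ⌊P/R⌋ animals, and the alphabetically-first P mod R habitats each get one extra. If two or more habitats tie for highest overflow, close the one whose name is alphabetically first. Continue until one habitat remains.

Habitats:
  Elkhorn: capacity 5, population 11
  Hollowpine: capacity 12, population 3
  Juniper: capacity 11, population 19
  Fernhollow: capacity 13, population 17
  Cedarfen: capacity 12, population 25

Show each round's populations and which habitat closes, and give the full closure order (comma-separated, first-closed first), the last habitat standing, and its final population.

Round 1: Cedarfen=25 Elkhorn=11 Fernhollow=17 Hollowpine=3 Juniper=19 → close Cedarfen (overflow 13)
  25÷4 = 6 each, +1 to first 1
Round 2: Elkhorn=18 Fernhollow=23 Hollowpine=9 Juniper=25 → close Juniper (overflow 14)
  25÷3 = 8 each, +1 to first 1
Round 3: Elkhorn=27 Fernhollow=31 Hollowpine=17 → close Elkhorn (overflow 22)
  27÷2 = 13 each, +1 to first 1
Round 4: Fernhollow=45 Hollowpine=30 → close Fernhollow (overflow 32)
  45÷1 = 45 each, +1 to first 0

Closure order: Cedarfen, Juniper, Elkhorn, Fernhollow
Last habitat: Hollowpine with 75 animals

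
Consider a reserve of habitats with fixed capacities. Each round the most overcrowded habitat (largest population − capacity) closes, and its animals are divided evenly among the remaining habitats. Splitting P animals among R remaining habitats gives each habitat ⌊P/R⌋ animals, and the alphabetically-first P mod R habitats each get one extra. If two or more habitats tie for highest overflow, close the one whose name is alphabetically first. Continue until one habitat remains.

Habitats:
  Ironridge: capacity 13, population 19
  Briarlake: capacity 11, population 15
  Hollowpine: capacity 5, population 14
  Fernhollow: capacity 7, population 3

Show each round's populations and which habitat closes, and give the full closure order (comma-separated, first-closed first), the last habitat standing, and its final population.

Closure order: Hollowpine, Ironridge, Briarlake
Last habitat: Fernhollow with 51 animals

Round 1: Briarlake=15 Fernhollow=3 Hollowpine=14 Ironridge=19 → close Hollowpine (overflow 9)
  14÷3 = 4 each, +1 to first 2
Round 2: Briarlake=20 Fernhollow=8 Ironridge=23 → close Ironridge (overflow 10)
  23÷2 = 11 each, +1 to first 1
Round 3: Briarlake=32 Fernhollow=19 → close Briarlake (overflow 21)
  32÷1 = 32 each, +1 to first 0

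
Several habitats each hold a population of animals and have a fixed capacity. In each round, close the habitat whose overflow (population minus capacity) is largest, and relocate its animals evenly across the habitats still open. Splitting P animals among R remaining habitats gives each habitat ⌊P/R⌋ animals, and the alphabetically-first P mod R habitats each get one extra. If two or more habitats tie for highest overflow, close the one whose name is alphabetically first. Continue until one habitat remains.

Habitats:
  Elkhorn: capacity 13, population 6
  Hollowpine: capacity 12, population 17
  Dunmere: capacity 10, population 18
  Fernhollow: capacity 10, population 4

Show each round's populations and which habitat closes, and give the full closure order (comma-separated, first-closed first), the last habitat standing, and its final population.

Round 1: Dunmere=18 Elkhorn=6 Fernhollow=4 Hollowpine=17 → close Dunmere (overflow 8)
  18÷3 = 6 each, +1 to first 0
Round 2: Elkhorn=12 Fernhollow=10 Hollowpine=23 → close Hollowpine (overflow 11)
  23÷2 = 11 each, +1 to first 1
Round 3: Elkhorn=24 Fernhollow=21 → close Elkhorn (overflow 11)
  24÷1 = 24 each, +1 to first 0

Closure order: Dunmere, Hollowpine, Elkhorn
Last habitat: Fernhollow with 45 animals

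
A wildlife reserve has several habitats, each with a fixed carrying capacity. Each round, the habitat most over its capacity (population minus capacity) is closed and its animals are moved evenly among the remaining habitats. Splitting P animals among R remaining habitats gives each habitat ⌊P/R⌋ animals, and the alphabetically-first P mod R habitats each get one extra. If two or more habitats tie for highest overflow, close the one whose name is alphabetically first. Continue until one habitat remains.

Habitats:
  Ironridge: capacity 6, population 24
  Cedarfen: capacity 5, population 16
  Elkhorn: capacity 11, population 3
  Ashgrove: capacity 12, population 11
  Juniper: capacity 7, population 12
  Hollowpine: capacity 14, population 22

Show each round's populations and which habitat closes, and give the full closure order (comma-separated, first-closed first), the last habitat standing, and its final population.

Closure order: Ironridge, Cedarfen, Hollowpine, Juniper, Ashgrove
Last habitat: Elkhorn with 88 animals

Round 1: Ashgrove=11 Cedarfen=16 Elkhorn=3 Hollowpine=22 Ironridge=24 Juniper=12 → close Ironridge (overflow 18)
  24÷5 = 4 each, +1 to first 4
Round 2: Ashgrove=16 Cedarfen=21 Elkhorn=8 Hollowpine=27 Juniper=16 → close Cedarfen (overflow 16)
  21÷4 = 5 each, +1 to first 1
Round 3: Ashgrove=22 Elkhorn=13 Hollowpine=32 Juniper=21 → close Hollowpine (overflow 18)
  32÷3 = 10 each, +1 to first 2
Round 4: Ashgrove=33 Elkhorn=24 Juniper=31 → close Juniper (overflow 24)
  31÷2 = 15 each, +1 to first 1
Round 5: Ashgrove=49 Elkhorn=39 → close Ashgrove (overflow 37)
  49÷1 = 49 each, +1 to first 0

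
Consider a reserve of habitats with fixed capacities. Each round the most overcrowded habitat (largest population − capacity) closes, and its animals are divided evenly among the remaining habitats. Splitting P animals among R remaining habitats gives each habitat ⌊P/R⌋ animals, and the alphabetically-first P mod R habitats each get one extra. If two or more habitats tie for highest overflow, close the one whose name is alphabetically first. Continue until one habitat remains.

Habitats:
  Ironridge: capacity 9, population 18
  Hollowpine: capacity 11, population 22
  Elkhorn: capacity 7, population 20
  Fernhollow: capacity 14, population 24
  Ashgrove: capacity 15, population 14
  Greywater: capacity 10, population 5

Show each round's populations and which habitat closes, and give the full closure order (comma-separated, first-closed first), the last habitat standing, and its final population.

Round 1: Ashgrove=14 Elkhorn=20 Fernhollow=24 Greywater=5 Hollowpine=22 Ironridge=18 → close Elkhorn (overflow 13)
  20÷5 = 4 each, +1 to first 0
Round 2: Ashgrove=18 Fernhollow=28 Greywater=9 Hollowpine=26 Ironridge=22 → close Hollowpine (overflow 15)
  26÷4 = 6 each, +1 to first 2
Round 3: Ashgrove=25 Fernhollow=35 Greywater=15 Ironridge=28 → close Fernhollow (overflow 21)
  35÷3 = 11 each, +1 to first 2
Round 4: Ashgrove=37 Greywater=27 Ironridge=39 → close Ironridge (overflow 30)
  39÷2 = 19 each, +1 to first 1
Round 5: Ashgrove=57 Greywater=46 → close Ashgrove (overflow 42)
  57÷1 = 57 each, +1 to first 0

Closure order: Elkhorn, Hollowpine, Fernhollow, Ironridge, Ashgrove
Last habitat: Greywater with 103 animals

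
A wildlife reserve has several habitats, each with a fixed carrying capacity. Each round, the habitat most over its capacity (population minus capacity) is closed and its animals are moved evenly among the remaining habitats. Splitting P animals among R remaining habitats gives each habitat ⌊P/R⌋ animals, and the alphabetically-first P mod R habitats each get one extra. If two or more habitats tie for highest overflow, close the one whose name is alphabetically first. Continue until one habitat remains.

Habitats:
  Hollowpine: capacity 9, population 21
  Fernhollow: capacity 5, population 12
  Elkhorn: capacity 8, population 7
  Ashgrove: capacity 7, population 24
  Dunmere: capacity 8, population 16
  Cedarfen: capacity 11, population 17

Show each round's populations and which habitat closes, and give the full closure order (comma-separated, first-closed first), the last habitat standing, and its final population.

Closure order: Ashgrove, Hollowpine, Dunmere, Cedarfen, Fernhollow
Last habitat: Elkhorn with 97 animals

Round 1: Ashgrove=24 Cedarfen=17 Dunmere=16 Elkhorn=7 Fernhollow=12 Hollowpine=21 → close Ashgrove (overflow 17)
  24÷5 = 4 each, +1 to first 4
Round 2: Cedarfen=22 Dunmere=21 Elkhorn=12 Fernhollow=17 Hollowpine=25 → close Hollowpine (overflow 16)
  25÷4 = 6 each, +1 to first 1
Round 3: Cedarfen=29 Dunmere=27 Elkhorn=18 Fernhollow=23 → close Dunmere (overflow 19)
  27÷3 = 9 each, +1 to first 0
Round 4: Cedarfen=38 Elkhorn=27 Fernhollow=32 → close Cedarfen (overflow 27)
  38÷2 = 19 each, +1 to first 0
Round 5: Elkhorn=46 Fernhollow=51 → close Fernhollow (overflow 46)
  51÷1 = 51 each, +1 to first 0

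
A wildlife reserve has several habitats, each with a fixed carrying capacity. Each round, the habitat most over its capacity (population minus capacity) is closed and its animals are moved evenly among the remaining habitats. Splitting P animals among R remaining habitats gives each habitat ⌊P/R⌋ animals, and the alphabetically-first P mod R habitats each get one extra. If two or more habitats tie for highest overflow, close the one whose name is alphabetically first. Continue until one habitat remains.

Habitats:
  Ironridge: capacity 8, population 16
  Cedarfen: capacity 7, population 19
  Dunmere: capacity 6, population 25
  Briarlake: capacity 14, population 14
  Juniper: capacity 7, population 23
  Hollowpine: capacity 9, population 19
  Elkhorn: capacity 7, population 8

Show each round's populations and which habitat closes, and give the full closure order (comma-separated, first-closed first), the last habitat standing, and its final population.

Closure order: Dunmere, Juniper, Cedarfen, Hollowpine, Ironridge, Briarlake
Last habitat: Elkhorn with 124 animals

Round 1: Briarlake=14 Cedarfen=19 Dunmere=25 Elkhorn=8 Hollowpine=19 Ironridge=16 Juniper=23 → close Dunmere (overflow 19)
  25÷6 = 4 each, +1 to first 1
Round 2: Briarlake=19 Cedarfen=23 Elkhorn=12 Hollowpine=23 Ironridge=20 Juniper=27 → close Juniper (overflow 20)
  27÷5 = 5 each, +1 to first 2
Round 3: Briarlake=25 Cedarfen=29 Elkhorn=17 Hollowpine=28 Ironridge=25 → close Cedarfen (overflow 22)
  29÷4 = 7 each, +1 to first 1
Round 4: Briarlake=33 Elkhorn=24 Hollowpine=35 Ironridge=32 → close Hollowpine (overflow 26)
  35÷3 = 11 each, +1 to first 2
Round 5: Briarlake=45 Elkhorn=36 Ironridge=43 → close Ironridge (overflow 35)
  43÷2 = 21 each, +1 to first 1
Round 6: Briarlake=67 Elkhorn=57 → close Briarlake (overflow 53)
  67÷1 = 67 each, +1 to first 0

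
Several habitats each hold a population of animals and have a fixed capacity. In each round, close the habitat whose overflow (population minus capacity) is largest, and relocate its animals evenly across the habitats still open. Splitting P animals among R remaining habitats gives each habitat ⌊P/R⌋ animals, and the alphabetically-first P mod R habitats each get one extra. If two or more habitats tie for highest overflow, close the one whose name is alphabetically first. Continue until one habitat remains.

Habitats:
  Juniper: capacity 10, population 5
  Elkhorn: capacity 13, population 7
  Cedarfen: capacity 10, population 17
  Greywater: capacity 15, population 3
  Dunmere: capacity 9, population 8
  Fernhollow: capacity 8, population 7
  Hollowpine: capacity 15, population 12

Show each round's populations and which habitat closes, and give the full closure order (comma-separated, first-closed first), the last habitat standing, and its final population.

Closure order: Cedarfen, Dunmere, Fernhollow, Hollowpine, Elkhorn, Juniper
Last habitat: Greywater with 59 animals

Round 1: Cedarfen=17 Dunmere=8 Elkhorn=7 Fernhollow=7 Greywater=3 Hollowpine=12 Juniper=5 → close Cedarfen (overflow 7)
  17÷6 = 2 each, +1 to first 5
Round 2: Dunmere=11 Elkhorn=10 Fernhollow=10 Greywater=6 Hollowpine=15 Juniper=7 → close Dunmere (overflow 2)
  11÷5 = 2 each, +1 to first 1
Round 3: Elkhorn=13 Fernhollow=12 Greywater=8 Hollowpine=17 Juniper=9 → close Fernhollow (overflow 4)
  12÷4 = 3 each, +1 to first 0
Round 4: Elkhorn=16 Greywater=11 Hollowpine=20 Juniper=12 → close Hollowpine (overflow 5)
  20÷3 = 6 each, +1 to first 2
Round 5: Elkhorn=23 Greywater=18 Juniper=18 → close Elkhorn (overflow 10)
  23÷2 = 11 each, +1 to first 1
Round 6: Greywater=30 Juniper=29 → close Juniper (overflow 19)
  29÷1 = 29 each, +1 to first 0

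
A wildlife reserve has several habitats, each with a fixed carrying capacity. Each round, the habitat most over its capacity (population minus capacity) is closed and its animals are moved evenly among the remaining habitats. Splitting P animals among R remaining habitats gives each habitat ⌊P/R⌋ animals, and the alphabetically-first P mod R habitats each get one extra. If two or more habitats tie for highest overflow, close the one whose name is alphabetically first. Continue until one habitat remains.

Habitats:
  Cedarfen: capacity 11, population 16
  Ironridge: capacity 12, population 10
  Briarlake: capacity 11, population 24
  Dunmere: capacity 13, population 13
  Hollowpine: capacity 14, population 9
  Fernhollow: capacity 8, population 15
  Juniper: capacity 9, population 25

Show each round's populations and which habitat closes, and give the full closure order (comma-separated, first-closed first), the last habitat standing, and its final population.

Closure order: Juniper, Briarlake, Fernhollow, Cedarfen, Dunmere, Ironridge
Last habitat: Hollowpine with 112 animals

Round 1: Briarlake=24 Cedarfen=16 Dunmere=13 Fernhollow=15 Hollowpine=9 Ironridge=10 Juniper=25 → close Juniper (overflow 16)
  25÷6 = 4 each, +1 to first 1
Round 2: Briarlake=29 Cedarfen=20 Dunmere=17 Fernhollow=19 Hollowpine=13 Ironridge=14 → close Briarlake (overflow 18)
  29÷5 = 5 each, +1 to first 4
Round 3: Cedarfen=26 Dunmere=23 Fernhollow=25 Hollowpine=19 Ironridge=19 → close Fernhollow (overflow 17)
  25÷4 = 6 each, +1 to first 1
Round 4: Cedarfen=33 Dunmere=29 Hollowpine=25 Ironridge=25 → close Cedarfen (overflow 22)
  33÷3 = 11 each, +1 to first 0
Round 5: Dunmere=40 Hollowpine=36 Ironridge=36 → close Dunmere (overflow 27)
  40÷2 = 20 each, +1 to first 0
Round 6: Hollowpine=56 Ironridge=56 → close Ironridge (overflow 44)
  56÷1 = 56 each, +1 to first 0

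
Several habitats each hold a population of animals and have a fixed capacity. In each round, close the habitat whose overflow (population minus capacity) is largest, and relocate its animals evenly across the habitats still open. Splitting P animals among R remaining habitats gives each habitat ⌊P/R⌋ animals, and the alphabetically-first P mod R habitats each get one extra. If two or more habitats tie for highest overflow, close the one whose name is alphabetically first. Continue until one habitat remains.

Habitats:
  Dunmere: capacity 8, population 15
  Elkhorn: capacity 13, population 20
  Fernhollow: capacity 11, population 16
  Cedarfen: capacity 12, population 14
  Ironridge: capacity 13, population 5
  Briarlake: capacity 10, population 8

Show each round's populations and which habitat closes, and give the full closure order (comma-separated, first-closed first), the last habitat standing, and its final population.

Round 1: Briarlake=8 Cedarfen=14 Dunmere=15 Elkhorn=20 Fernhollow=16 Ironridge=5 → close Dunmere (overflow 7)
  15÷5 = 3 each, +1 to first 0
Round 2: Briarlake=11 Cedarfen=17 Elkhorn=23 Fernhollow=19 Ironridge=8 → close Elkhorn (overflow 10)
  23÷4 = 5 each, +1 to first 3
Round 3: Briarlake=17 Cedarfen=23 Fernhollow=25 Ironridge=13 → close Fernhollow (overflow 14)
  25÷3 = 8 each, +1 to first 1
Round 4: Briarlake=26 Cedarfen=31 Ironridge=21 → close Cedarfen (overflow 19)
  31÷2 = 15 each, +1 to first 1
Round 5: Briarlake=42 Ironridge=36 → close Briarlake (overflow 32)
  42÷1 = 42 each, +1 to first 0

Closure order: Dunmere, Elkhorn, Fernhollow, Cedarfen, Briarlake
Last habitat: Ironridge with 78 animals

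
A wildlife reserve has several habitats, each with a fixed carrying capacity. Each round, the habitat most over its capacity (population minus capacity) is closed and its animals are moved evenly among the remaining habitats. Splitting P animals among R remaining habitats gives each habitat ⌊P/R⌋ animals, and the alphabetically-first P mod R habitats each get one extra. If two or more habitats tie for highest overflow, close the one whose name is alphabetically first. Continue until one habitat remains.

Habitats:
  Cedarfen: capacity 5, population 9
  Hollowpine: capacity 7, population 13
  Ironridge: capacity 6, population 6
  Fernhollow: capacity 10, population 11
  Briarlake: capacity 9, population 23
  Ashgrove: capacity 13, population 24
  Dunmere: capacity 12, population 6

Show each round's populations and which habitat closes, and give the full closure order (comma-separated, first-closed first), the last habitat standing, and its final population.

Round 1: Ashgrove=24 Briarlake=23 Cedarfen=9 Dunmere=6 Fernhollow=11 Hollowpine=13 Ironridge=6 → close Briarlake (overflow 14)
  23÷6 = 3 each, +1 to first 5
Round 2: Ashgrove=28 Cedarfen=13 Dunmere=10 Fernhollow=15 Hollowpine=17 Ironridge=9 → close Ashgrove (overflow 15)
  28÷5 = 5 each, +1 to first 3
Round 3: Cedarfen=19 Dunmere=16 Fernhollow=21 Hollowpine=22 Ironridge=14 → close Hollowpine (overflow 15)
  22÷4 = 5 each, +1 to first 2
Round 4: Cedarfen=25 Dunmere=22 Fernhollow=26 Ironridge=19 → close Cedarfen (overflow 20)
  25÷3 = 8 each, +1 to first 1
Round 5: Dunmere=31 Fernhollow=34 Ironridge=27 → close Fernhollow (overflow 24)
  34÷2 = 17 each, +1 to first 0
Round 6: Dunmere=48 Ironridge=44 → close Ironridge (overflow 38)
  44÷1 = 44 each, +1 to first 0

Closure order: Briarlake, Ashgrove, Hollowpine, Cedarfen, Fernhollow, Ironridge
Last habitat: Dunmere with 92 animals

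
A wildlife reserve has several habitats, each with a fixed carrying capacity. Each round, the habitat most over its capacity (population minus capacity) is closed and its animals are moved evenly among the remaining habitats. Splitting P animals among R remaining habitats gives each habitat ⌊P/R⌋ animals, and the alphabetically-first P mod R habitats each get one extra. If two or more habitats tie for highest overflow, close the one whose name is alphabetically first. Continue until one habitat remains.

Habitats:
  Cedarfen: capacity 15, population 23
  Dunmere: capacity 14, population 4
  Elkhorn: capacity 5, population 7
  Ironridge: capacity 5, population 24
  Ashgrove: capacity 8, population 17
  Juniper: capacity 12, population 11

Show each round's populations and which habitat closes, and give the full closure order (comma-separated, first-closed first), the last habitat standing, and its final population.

Round 1: Ashgrove=17 Cedarfen=23 Dunmere=4 Elkhorn=7 Ironridge=24 Juniper=11 → close Ironridge (overflow 19)
  24÷5 = 4 each, +1 to first 4
Round 2: Ashgrove=22 Cedarfen=28 Dunmere=9 Elkhorn=12 Juniper=15 → close Ashgrove (overflow 14)
  22÷4 = 5 each, +1 to first 2
Round 3: Cedarfen=34 Dunmere=15 Elkhorn=17 Juniper=20 → close Cedarfen (overflow 19)
  34÷3 = 11 each, +1 to first 1
Round 4: Dunmere=27 Elkhorn=28 Juniper=31 → close Elkhorn (overflow 23)
  28÷2 = 14 each, +1 to first 0
Round 5: Dunmere=41 Juniper=45 → close Juniper (overflow 33)
  45÷1 = 45 each, +1 to first 0

Closure order: Ironridge, Ashgrove, Cedarfen, Elkhorn, Juniper
Last habitat: Dunmere with 86 animals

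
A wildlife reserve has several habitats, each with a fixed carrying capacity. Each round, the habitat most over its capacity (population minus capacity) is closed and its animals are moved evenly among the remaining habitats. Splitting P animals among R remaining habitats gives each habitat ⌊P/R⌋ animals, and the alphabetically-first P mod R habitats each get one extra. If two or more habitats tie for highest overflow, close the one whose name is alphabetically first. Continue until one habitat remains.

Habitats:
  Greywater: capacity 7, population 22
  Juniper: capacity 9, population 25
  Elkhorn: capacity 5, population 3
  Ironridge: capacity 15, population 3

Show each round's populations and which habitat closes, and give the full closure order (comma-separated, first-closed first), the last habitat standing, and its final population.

Closure order: Juniper, Greywater, Elkhorn
Last habitat: Ironridge with 53 animals

Round 1: Elkhorn=3 Greywater=22 Ironridge=3 Juniper=25 → close Juniper (overflow 16)
  25÷3 = 8 each, +1 to first 1
Round 2: Elkhorn=12 Greywater=30 Ironridge=11 → close Greywater (overflow 23)
  30÷2 = 15 each, +1 to first 0
Round 3: Elkhorn=27 Ironridge=26 → close Elkhorn (overflow 22)
  27÷1 = 27 each, +1 to first 0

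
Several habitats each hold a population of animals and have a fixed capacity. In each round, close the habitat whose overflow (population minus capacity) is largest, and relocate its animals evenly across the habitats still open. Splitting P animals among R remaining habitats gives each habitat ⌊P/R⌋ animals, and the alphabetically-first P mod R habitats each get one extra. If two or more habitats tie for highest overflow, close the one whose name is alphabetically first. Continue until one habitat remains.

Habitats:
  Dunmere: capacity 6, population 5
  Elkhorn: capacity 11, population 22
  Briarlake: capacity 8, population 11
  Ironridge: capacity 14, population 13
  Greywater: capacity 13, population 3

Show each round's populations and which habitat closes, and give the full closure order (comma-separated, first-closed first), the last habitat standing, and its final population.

Closure order: Elkhorn, Briarlake, Dunmere, Ironridge
Last habitat: Greywater with 54 animals

Round 1: Briarlake=11 Dunmere=5 Elkhorn=22 Greywater=3 Ironridge=13 → close Elkhorn (overflow 11)
  22÷4 = 5 each, +1 to first 2
Round 2: Briarlake=17 Dunmere=11 Greywater=8 Ironridge=18 → close Briarlake (overflow 9)
  17÷3 = 5 each, +1 to first 2
Round 3: Dunmere=17 Greywater=14 Ironridge=23 → close Dunmere (overflow 11)
  17÷2 = 8 each, +1 to first 1
Round 4: Greywater=23 Ironridge=31 → close Ironridge (overflow 17)
  31÷1 = 31 each, +1 to first 0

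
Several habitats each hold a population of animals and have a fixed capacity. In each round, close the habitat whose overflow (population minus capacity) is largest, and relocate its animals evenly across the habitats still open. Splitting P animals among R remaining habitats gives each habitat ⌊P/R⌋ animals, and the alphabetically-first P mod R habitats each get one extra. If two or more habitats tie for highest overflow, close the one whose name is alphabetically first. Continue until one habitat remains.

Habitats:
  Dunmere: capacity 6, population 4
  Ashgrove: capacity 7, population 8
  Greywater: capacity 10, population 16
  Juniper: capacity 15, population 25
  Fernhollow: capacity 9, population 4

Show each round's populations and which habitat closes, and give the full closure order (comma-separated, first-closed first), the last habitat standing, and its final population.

Closure order: Juniper, Greywater, Ashgrove, Dunmere
Last habitat: Fernhollow with 57 animals

Round 1: Ashgrove=8 Dunmere=4 Fernhollow=4 Greywater=16 Juniper=25 → close Juniper (overflow 10)
  25÷4 = 6 each, +1 to first 1
Round 2: Ashgrove=15 Dunmere=10 Fernhollow=10 Greywater=22 → close Greywater (overflow 12)
  22÷3 = 7 each, +1 to first 1
Round 3: Ashgrove=23 Dunmere=17 Fernhollow=17 → close Ashgrove (overflow 16)
  23÷2 = 11 each, +1 to first 1
Round 4: Dunmere=29 Fernhollow=28 → close Dunmere (overflow 23)
  29÷1 = 29 each, +1 to first 0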